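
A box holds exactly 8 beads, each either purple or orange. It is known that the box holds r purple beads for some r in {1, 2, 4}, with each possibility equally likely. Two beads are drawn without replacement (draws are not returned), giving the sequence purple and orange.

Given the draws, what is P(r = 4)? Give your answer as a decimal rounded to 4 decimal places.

Compute the likelihood of the observed sequence for each case: P(data | r = 1) = (1/8)(7/7) = 1/8; P(data | r = 2) = (2/8)(6/7) = 3/14; P(data | r = 4) = (4/8)(4/7) = 2/7.
Weighting by the prior gives 1/3 · 1/8 = 1/24, 1/3 · 3/14 = 1/14, 1/3 · 2/7 = 2/21; these sum to 5/24.
By Bayes' rule, P(r = 4 | data) = (2/21) / (5/24) = 16/35.

0.4571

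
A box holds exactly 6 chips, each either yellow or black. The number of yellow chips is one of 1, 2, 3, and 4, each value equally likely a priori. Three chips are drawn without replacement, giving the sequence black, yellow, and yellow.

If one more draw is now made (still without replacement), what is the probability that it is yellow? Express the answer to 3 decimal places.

Under each hypothesis, the probability of the observed sequence is: P(data | r = 1) = (5/6)(1/5)(0/4) = 0; P(data | r = 2) = (4/6)(2/5)(1/4) = 1/15; P(data | r = 3) = (3/6)(3/5)(2/4) = 3/20; P(data | r = 4) = (2/6)(4/5)(3/4) = 1/5.
The prior-weighted likelihoods are 1/4 · 0 = 0, 1/4 · 1/15 = 1/60, 1/4 · 3/20 = 3/80, 1/4 · 1/5 = 1/20; with total 5/48.
Normalising, the posterior is P(r = 1 | data) = 0, P(r = 2 | data) = 4/25, P(r = 3 | data) = 9/25, P(r = 4 | data) = 12/25.
The predictive probability is P(yellow next | data) = (0)(4/25) + (1/3)(9/25) + (2/3)(12/25) = 11/25.

0.440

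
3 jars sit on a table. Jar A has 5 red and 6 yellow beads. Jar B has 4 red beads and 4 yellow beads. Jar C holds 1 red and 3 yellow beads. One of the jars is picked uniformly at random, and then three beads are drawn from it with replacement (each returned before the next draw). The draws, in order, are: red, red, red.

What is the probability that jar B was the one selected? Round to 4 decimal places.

0.5330

Compute the likelihood of the observed sequence for each case: P(data | jar A) = (5/11)(5/11)(5/11) = 0.093914; P(data | jar B) = (4/8)(4/8)(4/8) = 0.125; P(data | jar C) = (1/4)(1/4)(1/4) = 0.015625.
Multiplying each by its prior: 1/3 · 0.093914 = 0.031305, 1/3 · 0.125 = 0.041667, 1/3 · 0.015625 = 0.0052083; summing to 0.07818.
By Bayes' rule, P(jar B | data) = (0.041667) / (0.07818) = 0.53296.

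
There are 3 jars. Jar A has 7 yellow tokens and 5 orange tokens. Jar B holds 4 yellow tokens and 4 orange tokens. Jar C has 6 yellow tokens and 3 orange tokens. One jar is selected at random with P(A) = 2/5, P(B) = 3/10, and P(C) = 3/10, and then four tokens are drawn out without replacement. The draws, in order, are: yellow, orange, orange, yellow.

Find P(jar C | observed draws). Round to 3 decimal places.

0.249

For each hypothesis, P(data | H) works out to: P(data | jar A) = (7/12)(5/11)(4/10)(6/9) = 0.070707; P(data | jar B) = (4/8)(4/7)(3/6)(3/5) = 0.085714; P(data | jar C) = (6/9)(3/8)(2/7)(5/6) = 0.059524.
Weighting by the prior gives 2/5 · 0.070707 = 0.028283, 3/10 · 0.085714 = 0.025714, 3/10 · 0.059524 = 0.017857; summing to 0.071854.
By Bayes' rule, P(jar C | data) = (0.017857) / (0.071854) = 0.24852.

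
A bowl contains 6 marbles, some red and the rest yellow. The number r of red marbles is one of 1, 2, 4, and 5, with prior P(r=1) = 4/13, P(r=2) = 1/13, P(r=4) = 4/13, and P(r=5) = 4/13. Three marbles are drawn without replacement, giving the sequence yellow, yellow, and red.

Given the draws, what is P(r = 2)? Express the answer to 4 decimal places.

0.1765

Compute the likelihood of the observed sequence for each case: P(data | r = 1) = (5/6)(4/5)(1/4) = 1/6; P(data | r = 2) = (4/6)(3/5)(2/4) = 1/5; P(data | r = 4) = (2/6)(1/5)(4/4) = 1/15; P(data | r = 5) = (1/6)(0/5) = 0.
Multiplying each by its prior: 4/13 · 1/6 = 2/39, 1/13 · 1/5 = 1/65, 4/13 · 1/15 = 4/195, 4/13 · 0 = 0; these sum to 17/195.
Hence P(r = 2 | data) = (1/65) / (17/195) = 3/17.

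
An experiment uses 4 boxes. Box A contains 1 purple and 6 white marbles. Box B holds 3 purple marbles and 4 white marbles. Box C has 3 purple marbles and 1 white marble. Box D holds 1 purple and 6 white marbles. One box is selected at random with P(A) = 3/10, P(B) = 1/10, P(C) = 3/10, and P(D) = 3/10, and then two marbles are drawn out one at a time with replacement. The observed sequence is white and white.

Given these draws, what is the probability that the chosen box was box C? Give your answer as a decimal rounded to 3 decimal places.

Under each hypothesis, the probability of the observed sequence is: P(data | box A) = (6/7)(6/7) = 0.73469; P(data | box B) = (4/7)(4/7) = 0.32653; P(data | box C) = (1/4)(1/4) = 0.0625; P(data | box D) = (6/7)(6/7) = 0.73469.
Multiplying each by its prior: 3/10 · 0.73469 = 0.22041, 1/10 · 0.32653 = 0.032653, 3/10 · 0.0625 = 0.01875, 3/10 · 0.73469 = 0.22041; summing to 0.49222.
Hence P(box C | data) = (0.01875) / (0.49222) = 0.038093.

0.038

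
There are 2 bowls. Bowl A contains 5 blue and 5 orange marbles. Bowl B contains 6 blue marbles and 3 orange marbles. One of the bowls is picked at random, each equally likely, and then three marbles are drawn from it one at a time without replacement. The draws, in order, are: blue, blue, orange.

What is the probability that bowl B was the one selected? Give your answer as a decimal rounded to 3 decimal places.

0.563

For each hypothesis, P(data | H) works out to: P(data | bowl A) = (5/10)(4/9)(5/8) = 5/36; P(data | bowl B) = (6/9)(5/8)(3/7) = 5/28.
Weighting by the prior gives 1/2 · 5/36 = 5/72, 1/2 · 5/28 = 5/56; these sum to 10/63.
Hence P(bowl B | data) = (5/56) / (10/63) = 9/16.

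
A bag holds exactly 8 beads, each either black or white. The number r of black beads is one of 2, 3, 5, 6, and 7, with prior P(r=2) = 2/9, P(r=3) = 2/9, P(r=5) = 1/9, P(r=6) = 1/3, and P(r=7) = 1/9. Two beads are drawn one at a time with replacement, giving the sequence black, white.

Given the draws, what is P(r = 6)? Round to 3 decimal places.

0.321

Compute the likelihood of the observed sequence for each case: P(data | r = 2) = (2/8)(6/8) = 3/16; P(data | r = 3) = (3/8)(5/8) = 15/64; P(data | r = 5) = (5/8)(3/8) = 15/64; P(data | r = 6) = (6/8)(2/8) = 3/16; P(data | r = 7) = (7/8)(1/8) = 7/64.
Weighting by the prior gives 2/9 · 3/16 = 1/24, 2/9 · 15/64 = 5/96, 1/9 · 15/64 = 5/192, 1/3 · 3/16 = 1/16, 1/9 · 7/64 = 7/576; these sum to 7/36.
By Bayes' rule, P(r = 6 | data) = (1/16) / (7/36) = 9/28.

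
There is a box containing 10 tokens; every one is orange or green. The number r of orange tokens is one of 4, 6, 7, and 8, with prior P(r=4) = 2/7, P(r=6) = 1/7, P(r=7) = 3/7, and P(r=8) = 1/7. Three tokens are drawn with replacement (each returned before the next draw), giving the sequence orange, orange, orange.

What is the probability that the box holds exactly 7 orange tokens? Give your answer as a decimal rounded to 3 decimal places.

For each hypothesis, P(data | H) works out to: P(data | r = 4) = (4/10)(4/10)(4/10) = 0.064; P(data | r = 6) = (6/10)(6/10)(6/10) = 0.216; P(data | r = 7) = (7/10)(7/10)(7/10) = 0.343; P(data | r = 8) = (8/10)(8/10)(8/10) = 0.512.
Weighting by the prior gives 2/7 · 0.064 = 0.018286, 1/7 · 0.216 = 0.030857, 3/7 · 0.343 = 0.147, 1/7 · 0.512 = 0.073143; these sum to 0.26929.
Therefore the posterior P(r = 7 | data) = (0.147) / (0.26929) = 0.54589.

0.546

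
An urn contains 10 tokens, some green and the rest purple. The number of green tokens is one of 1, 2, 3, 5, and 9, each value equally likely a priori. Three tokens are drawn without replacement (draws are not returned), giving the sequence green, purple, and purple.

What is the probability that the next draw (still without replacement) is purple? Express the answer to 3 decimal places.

For each hypothesis, P(data | H) works out to: P(data | r = 1) = (1/10)(9/9)(8/8) = 1/10; P(data | r = 2) = (2/10)(8/9)(7/8) = 7/45; P(data | r = 3) = (3/10)(7/9)(6/8) = 7/40; P(data | r = 5) = (5/10)(5/9)(4/8) = 5/36; P(data | r = 9) = (9/10)(1/9)(0/8) = 0.
Multiplying each by its prior: 1/5 · 1/10 = 1/50, 1/5 · 7/45 = 7/225, 1/5 · 7/40 = 7/200, 1/5 · 5/36 = 1/36, 1/5 · 0 = 0; with total 41/360.
The posterior is then P(r = 1 | data) = 0.17561, P(r = 2 | data) = 0.27317, P(r = 3 | data) = 0.30732, P(r = 5 | data) = 0.2439, P(r = 9 | data) = 0.
Averaging over the posterior, P(purple next | data) = (1)(0.17561) + (6/7)(0.27317) + (5/7)(0.30732) + (3/7)(0.2439) = 0.7338.

0.734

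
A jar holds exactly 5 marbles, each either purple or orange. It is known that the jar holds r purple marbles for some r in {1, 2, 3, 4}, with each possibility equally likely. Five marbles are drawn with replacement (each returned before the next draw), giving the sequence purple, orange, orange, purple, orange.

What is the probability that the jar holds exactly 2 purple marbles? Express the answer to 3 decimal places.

0.415

Compute the likelihood of the observed sequence for each case: P(data | r = 1) = (1/5)(4/5)(4/5)(1/5)(4/5) = 0.02048; P(data | r = 2) = (2/5)(3/5)(3/5)(2/5)(3/5) = 0.03456; P(data | r = 3) = (3/5)(2/5)(2/5)(3/5)(2/5) = 0.02304; P(data | r = 4) = (4/5)(1/5)(1/5)(4/5)(1/5) = 0.00512.
Weighting by the prior gives 1/4 · 0.02048 = 0.00512, 1/4 · 0.03456 = 0.00864, 1/4 · 0.02304 = 0.00576, 1/4 · 0.00512 = 0.00128; summing to 0.0208.
By Bayes' rule, P(r = 2 | data) = (0.00864) / (0.0208) = 0.41538.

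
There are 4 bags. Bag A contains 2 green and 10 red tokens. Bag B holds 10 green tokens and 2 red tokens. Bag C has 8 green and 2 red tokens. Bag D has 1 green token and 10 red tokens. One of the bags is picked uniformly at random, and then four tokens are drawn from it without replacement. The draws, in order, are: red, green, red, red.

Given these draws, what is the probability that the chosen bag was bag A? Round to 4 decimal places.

For each hypothesis, P(data | H) works out to: P(data | bag A) = (10/12)(2/11)(9/10)(8/9) = 4/33; P(data | bag B) = (2/12)(10/11)(1/10)(0/9) = 0; P(data | bag C) = (2/10)(8/9)(1/8)(0/7) = 0; P(data | bag D) = (10/11)(1/10)(9/9)(8/8) = 1/11.
Weighting by the prior gives 1/4 · 4/33 = 1/33, 1/4 · 0 = 0, 1/4 · 0 = 0, 1/4 · 1/11 = 1/44; summing to 7/132.
Therefore the posterior P(bag A | data) = (1/33) / (7/132) = 4/7.

0.5714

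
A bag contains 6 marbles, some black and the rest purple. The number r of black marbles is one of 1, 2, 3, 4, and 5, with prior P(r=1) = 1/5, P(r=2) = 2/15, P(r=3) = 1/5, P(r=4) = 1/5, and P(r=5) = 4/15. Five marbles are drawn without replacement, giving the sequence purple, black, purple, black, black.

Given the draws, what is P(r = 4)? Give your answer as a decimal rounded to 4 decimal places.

The likelihood of the observed sequence under each hypothesis: P(data | r = 1) = (5/6)(1/5)(4/4)(0/3) = 0; P(data | r = 2) = (4/6)(2/5)(3/4)(1/3)(0/2) = 0; P(data | r = 3) = (3/6)(3/5)(2/4)(2/3)(1/2) = 1/20; P(data | r = 4) = (2/6)(4/5)(1/4)(3/3)(2/2) = 1/15; P(data | r = 5) = (1/6)(5/5)(0/4) = 0.
Weighting by the prior gives 1/5 · 0 = 0, 2/15 · 0 = 0, 1/5 · 1/20 = 1/100, 1/5 · 1/15 = 1/75, 4/15 · 0 = 0; with total 7/300.
By Bayes' rule, P(r = 4 | data) = (1/75) / (7/300) = 4/7.

0.5714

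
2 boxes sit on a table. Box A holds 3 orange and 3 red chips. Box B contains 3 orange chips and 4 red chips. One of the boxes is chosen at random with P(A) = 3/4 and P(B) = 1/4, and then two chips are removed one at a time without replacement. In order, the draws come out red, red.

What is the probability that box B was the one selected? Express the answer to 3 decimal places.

For each hypothesis, P(data | H) works out to: P(data | box A) = (3/6)(2/5) = 1/5; P(data | box B) = (4/7)(3/6) = 2/7.
The prior-weighted likelihoods are 3/4 · 1/5 = 3/20, 1/4 · 2/7 = 1/14; these sum to 31/140.
Therefore the posterior P(box B | data) = (1/14) / (31/140) = 10/31.

0.323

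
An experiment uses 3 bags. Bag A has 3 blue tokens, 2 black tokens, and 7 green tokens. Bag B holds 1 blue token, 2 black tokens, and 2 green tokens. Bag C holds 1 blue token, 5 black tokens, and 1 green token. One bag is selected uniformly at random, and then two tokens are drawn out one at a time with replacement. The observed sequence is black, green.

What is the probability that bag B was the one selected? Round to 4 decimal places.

0.4454

The likelihood of the observed sequence under each hypothesis: P(data | bag A) = (2/12)(7/12) = 0.097222; P(data | bag B) = (2/5)(2/5) = 0.16; P(data | bag C) = (5/7)(1/7) = 0.10204.
Weighting by the prior gives 1/3 · 0.097222 = 0.032407, 1/3 · 0.16 = 0.053333, 1/3 · 0.10204 = 0.034014; with total 0.11975.
Hence P(bag B | data) = (0.053333) / (0.11975) = 0.44536.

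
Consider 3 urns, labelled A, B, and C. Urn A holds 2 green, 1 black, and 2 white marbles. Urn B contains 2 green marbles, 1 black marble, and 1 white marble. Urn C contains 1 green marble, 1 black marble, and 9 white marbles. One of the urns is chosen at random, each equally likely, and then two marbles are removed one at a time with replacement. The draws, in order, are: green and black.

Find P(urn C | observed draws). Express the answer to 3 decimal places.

0.039

For each hypothesis, P(data | H) works out to: P(data | urn A) = (2/5)(1/5) = 0.08; P(data | urn B) = (2/4)(1/4) = 0.125; P(data | urn C) = (1/11)(1/11) = 0.0082645.
Weighting by the prior gives 1/3 · 0.08 = 0.026667, 1/3 · 0.125 = 0.041667, 1/3 · 0.0082645 = 0.0027548; summing to 0.071088.
So P(urn C | data) = (0.0027548) / (0.071088) = 0.038752.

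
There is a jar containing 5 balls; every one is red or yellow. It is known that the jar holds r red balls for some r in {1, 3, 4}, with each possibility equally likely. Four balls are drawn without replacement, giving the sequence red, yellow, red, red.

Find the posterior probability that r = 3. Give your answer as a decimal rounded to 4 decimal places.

0.3333

The likelihood of the observed sequence under each hypothesis: P(data | r = 1) = (1/5)(4/4)(0/3) = 0; P(data | r = 3) = (3/5)(2/4)(2/3)(1/2) = 1/10; P(data | r = 4) = (4/5)(1/4)(3/3)(2/2) = 1/5.
The prior-weighted likelihoods are 1/3 · 0 = 0, 1/3 · 1/10 = 1/30, 1/3 · 1/5 = 1/15; these sum to 1/10.
Hence P(r = 3 | data) = (1/30) / (1/10) = 1/3.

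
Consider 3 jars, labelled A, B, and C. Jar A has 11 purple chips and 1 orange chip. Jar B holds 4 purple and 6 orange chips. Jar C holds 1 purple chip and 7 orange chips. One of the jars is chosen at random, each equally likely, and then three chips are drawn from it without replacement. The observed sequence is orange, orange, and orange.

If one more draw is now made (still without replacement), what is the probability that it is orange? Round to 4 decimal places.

0.7218

The likelihood of the observed sequence under each hypothesis: P(data | jar A) = (1/12)(0/11) = 0; P(data | jar B) = (6/10)(5/9)(4/8) = 1/6; P(data | jar C) = (7/8)(6/7)(5/6) = 5/8.
Multiplying each by its prior: 1/3 · 0 = 0, 1/3 · 1/6 = 1/18, 1/3 · 5/8 = 5/24; summing to 19/72.
The posterior is then P(jar A | data) = 0, P(jar B | data) = 4/19, P(jar C | data) = 15/19.
So P(orange next | data) = Σ P(orange next | H) P(H | data) = (3/7)(4/19) + (4/5)(15/19) = 96/133.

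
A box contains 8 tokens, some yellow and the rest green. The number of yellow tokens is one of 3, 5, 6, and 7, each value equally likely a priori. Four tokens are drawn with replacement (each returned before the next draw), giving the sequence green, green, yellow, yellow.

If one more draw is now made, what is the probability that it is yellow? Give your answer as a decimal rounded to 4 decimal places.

Compute the likelihood of the observed sequence for each case: P(data | r = 3) = (5/8)(5/8)(3/8)(3/8) = 0.054932; P(data | r = 5) = (3/8)(3/8)(5/8)(5/8) = 0.054932; P(data | r = 6) = (2/8)(2/8)(6/8)(6/8) = 0.035156; P(data | r = 7) = (1/8)(1/8)(7/8)(7/8) = 0.011963.
Weighting by the prior gives 1/4 · 0.054932 = 0.013733, 1/4 · 0.054932 = 0.013733, 1/4 · 0.035156 = 0.0087891, 1/4 · 0.011963 = 0.0029907; these sum to 0.039246.
The posterior is then P(r = 3 | data) = 0.34992, P(r = 5 | data) = 0.34992, P(r = 6 | data) = 0.22395, P(r = 7 | data) = 0.076205.
So P(yellow next | data) = Σ P(yellow next | H) P(H | data) = (3/8)(0.34992) + (5/8)(0.34992) + (3/4)(0.22395) + (7/8)(0.076205) = 0.58456.

0.5846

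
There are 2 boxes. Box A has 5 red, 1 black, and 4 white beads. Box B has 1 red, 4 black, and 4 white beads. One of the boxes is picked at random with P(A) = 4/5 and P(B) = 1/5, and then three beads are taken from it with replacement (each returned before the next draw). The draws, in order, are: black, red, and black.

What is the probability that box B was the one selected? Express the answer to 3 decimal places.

The likelihood of the observed sequence under each hypothesis: P(data | box A) = (1/10)(5/10)(1/10) = 0.005; P(data | box B) = (4/9)(1/9)(4/9) = 0.021948.
The prior-weighted likelihoods are 4/5 · 0.005 = 0.004, 1/5 · 0.021948 = 0.0043896; summing to 0.0083896.
Therefore the posterior P(box B | data) = (0.0043896) / (0.0083896) = 0.52322.

0.523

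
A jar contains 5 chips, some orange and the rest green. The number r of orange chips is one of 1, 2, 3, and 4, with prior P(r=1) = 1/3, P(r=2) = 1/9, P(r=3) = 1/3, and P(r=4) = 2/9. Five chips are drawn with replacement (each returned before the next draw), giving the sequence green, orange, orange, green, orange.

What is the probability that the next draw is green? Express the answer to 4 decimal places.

Under each hypothesis, the probability of the observed sequence is: P(data | r = 1) = (4/5)(1/5)(1/5)(4/5)(1/5) = 0.00512; P(data | r = 2) = (3/5)(2/5)(2/5)(3/5)(2/5) = 0.02304; P(data | r = 3) = (2/5)(3/5)(3/5)(2/5)(3/5) = 0.03456; P(data | r = 4) = (1/5)(4/5)(4/5)(1/5)(4/5) = 0.02048.
Weighting by the prior gives 1/3 · 0.00512 = 0.0017067, 1/9 · 0.02304 = 0.00256, 1/3 · 0.03456 = 0.01152, 2/9 · 0.02048 = 0.0045511; summing to 0.020338.
Normalising, the posterior is P(r = 1 | data) = 0.083916, P(r = 2 | data) = 0.12587, P(r = 3 | data) = 0.56643, P(r = 4 | data) = 0.22378.
Averaging over the posterior, P(green next | data) = (4/5)(0.083916) + (3/5)(0.12587) + (2/5)(0.56643) + (1/5)(0.22378) = 0.41399.

0.4140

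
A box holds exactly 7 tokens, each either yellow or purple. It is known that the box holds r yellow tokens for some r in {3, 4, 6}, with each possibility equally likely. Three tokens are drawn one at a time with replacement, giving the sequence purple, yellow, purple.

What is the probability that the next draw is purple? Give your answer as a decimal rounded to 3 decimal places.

Compute the likelihood of the observed sequence for each case: P(data | r = 3) = (4/7)(3/7)(4/7) = 48/343; P(data | r = 4) = (3/7)(4/7)(3/7) = 36/343; P(data | r = 6) = (1/7)(6/7)(1/7) = 6/343.
Weighting by the prior gives 1/3 · 48/343 = 16/343, 1/3 · 36/343 = 12/343, 1/3 · 6/343 = 2/343; these sum to 30/343.
The posterior is then P(r = 3 | data) = 8/15, P(r = 4 | data) = 2/5, P(r = 6 | data) = 1/15.
So P(purple next | data) = Σ P(purple next | H) P(H | data) = (4/7)(8/15) + (3/7)(2/5) + (1/7)(1/15) = 17/35.

0.486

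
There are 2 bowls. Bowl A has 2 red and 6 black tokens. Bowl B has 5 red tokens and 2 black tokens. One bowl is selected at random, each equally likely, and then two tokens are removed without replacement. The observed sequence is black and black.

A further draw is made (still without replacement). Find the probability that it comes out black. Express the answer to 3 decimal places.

The likelihood of the observed sequence under each hypothesis: P(data | bowl A) = (6/8)(5/7) = 15/28; P(data | bowl B) = (2/7)(1/6) = 1/21.
Weighting by the prior gives 1/2 · 15/28 = 15/56, 1/2 · 1/21 = 1/42; with total 7/24.
Normalising, the posterior is P(bowl A | data) = 45/49, P(bowl B | data) = 4/49.
Averaging over the posterior, P(black next | data) = (2/3)(45/49) + (0)(4/49) = 30/49.

0.612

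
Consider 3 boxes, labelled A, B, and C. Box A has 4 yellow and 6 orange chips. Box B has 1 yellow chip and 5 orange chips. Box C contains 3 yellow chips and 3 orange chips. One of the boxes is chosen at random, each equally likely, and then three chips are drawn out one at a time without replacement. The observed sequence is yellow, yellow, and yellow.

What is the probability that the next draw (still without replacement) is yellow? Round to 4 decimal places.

The likelihood of the observed sequence under each hypothesis: P(data | box A) = (4/10)(3/9)(2/8) = 1/30; P(data | box B) = (1/6)(0/5) = 0; P(data | box C) = (3/6)(2/5)(1/4) = 1/20.
Weighting by the prior gives 1/3 · 1/30 = 1/90, 1/3 · 0 = 0, 1/3 · 1/20 = 1/60; summing to 1/36.
Normalising, the posterior is P(box A | data) = 2/5, P(box B | data) = 0, P(box C | data) = 3/5.
Averaging over the posterior, P(yellow next | data) = (1/7)(2/5) + (0)(3/5) = 2/35.

0.0571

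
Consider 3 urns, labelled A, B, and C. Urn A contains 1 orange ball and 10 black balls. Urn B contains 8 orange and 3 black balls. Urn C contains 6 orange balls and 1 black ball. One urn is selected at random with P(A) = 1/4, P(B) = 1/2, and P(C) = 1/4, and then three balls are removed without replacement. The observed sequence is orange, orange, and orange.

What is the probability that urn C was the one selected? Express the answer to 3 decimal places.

0.457

For each hypothesis, P(data | H) works out to: P(data | urn A) = (1/11)(0/10) = 0; P(data | urn B) = (8/11)(7/10)(6/9) = 0.33939; P(data | urn C) = (6/7)(5/6)(4/5) = 0.57143.
The prior-weighted likelihoods are 1/4 · 0 = 0, 1/2 · 0.33939 = 0.1697, 1/4 · 0.57143 = 0.14286; with total 0.31255.
So P(urn C | data) = (0.14286) / (0.31255) = 0.45706.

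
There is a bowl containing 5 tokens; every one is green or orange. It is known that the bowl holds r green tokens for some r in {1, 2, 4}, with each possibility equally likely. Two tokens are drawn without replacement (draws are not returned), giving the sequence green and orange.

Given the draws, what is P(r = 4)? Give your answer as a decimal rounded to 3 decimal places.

The likelihood of the observed sequence under each hypothesis: P(data | r = 1) = (1/5)(4/4) = 1/5; P(data | r = 2) = (2/5)(3/4) = 3/10; P(data | r = 4) = (4/5)(1/4) = 1/5.
Weighting by the prior gives 1/3 · 1/5 = 1/15, 1/3 · 3/10 = 1/10, 1/3 · 1/5 = 1/15; with total 7/30.
Hence P(r = 4 | data) = (1/15) / (7/30) = 2/7.

0.286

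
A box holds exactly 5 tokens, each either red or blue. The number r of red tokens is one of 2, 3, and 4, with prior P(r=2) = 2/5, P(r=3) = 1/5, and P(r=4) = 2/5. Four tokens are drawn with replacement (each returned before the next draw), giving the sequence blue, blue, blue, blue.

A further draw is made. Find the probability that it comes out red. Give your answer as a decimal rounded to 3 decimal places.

Compute the likelihood of the observed sequence for each case: P(data | r = 2) = (3/5)(3/5)(3/5)(3/5) = 0.1296; P(data | r = 3) = (2/5)(2/5)(2/5)(2/5) = 0.0256; P(data | r = 4) = (1/5)(1/5)(1/5)(1/5) = 0.0016.
The prior-weighted likelihoods are 2/5 · 0.1296 = 0.05184, 1/5 · 0.0256 = 0.00512, 2/5 · 0.0016 = 0.00064; with total 0.0576.
Normalising, the posterior is P(r = 2 | data) = 0.9, P(r = 3 | data) = 0.088889, P(r = 4 | data) = 0.011111.
Averaging over the posterior, P(red next | data) = (2/5)(0.9) + (3/5)(0.088889) + (4/5)(0.011111) = 0.42222.

0.422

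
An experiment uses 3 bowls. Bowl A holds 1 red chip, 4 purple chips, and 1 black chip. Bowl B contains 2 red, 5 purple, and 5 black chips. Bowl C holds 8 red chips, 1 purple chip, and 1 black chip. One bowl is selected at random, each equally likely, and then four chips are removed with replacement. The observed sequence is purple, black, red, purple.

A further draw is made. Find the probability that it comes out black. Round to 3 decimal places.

0.284

Compute the likelihood of the observed sequence for each case: P(data | bowl A) = (4/6)(1/6)(1/6)(4/6) = 0.012346; P(data | bowl B) = (5/12)(5/12)(2/12)(5/12) = 0.012056; P(data | bowl C) = (1/10)(1/10)(8/10)(1/10) = 0.0008.
The prior-weighted likelihoods are 1/3 · 0.012346 = 0.0041152, 1/3 · 0.012056 = 0.0040188, 1/3 · 0.0008 = 0.00026667; summing to 0.0084007.
Dividing through by the total gives posterior P(bowl A | data) = 0.48987, P(bowl B | data) = 0.47839, P(bowl C | data) = 0.031744.
So P(black next | data) = Σ P(black next | H) P(H | data) = (1/6)(0.48987) + (5/12)(0.47839) + (1/10)(0.031744) = 0.28415.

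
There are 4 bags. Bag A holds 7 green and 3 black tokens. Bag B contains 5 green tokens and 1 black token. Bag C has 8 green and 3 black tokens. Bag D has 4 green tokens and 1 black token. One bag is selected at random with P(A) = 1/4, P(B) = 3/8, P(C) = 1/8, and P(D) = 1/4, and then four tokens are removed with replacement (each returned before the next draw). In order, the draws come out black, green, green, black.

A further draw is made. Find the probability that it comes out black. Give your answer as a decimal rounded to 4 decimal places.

0.2412

The likelihood of the observed sequence under each hypothesis: P(data | bag A) = (3/10)(7/10)(7/10)(3/10) = 0.0441; P(data | bag B) = (1/6)(5/6)(5/6)(1/6) = 0.01929; P(data | bag C) = (3/11)(8/11)(8/11)(3/11) = 0.039342; P(data | bag D) = (1/5)(4/5)(4/5)(1/5) = 0.0256.
The prior-weighted likelihoods are 1/4 · 0.0441 = 0.011025, 3/8 · 0.01929 = 0.0072338, 1/8 · 0.039342 = 0.0049177, 1/4 · 0.0256 = 0.0064; with total 0.029576.
Dividing through by the total gives posterior P(bag A | data) = 0.37276, P(bag B | data) = 0.24458, P(bag C | data) = 0.16627, P(bag D | data) = 0.21639.
Averaging over the posterior, P(black next | data) = (3/10)(0.37276) + (1/6)(0.24458) + (3/11)(0.16627) + (1/5)(0.21639) = 0.24122.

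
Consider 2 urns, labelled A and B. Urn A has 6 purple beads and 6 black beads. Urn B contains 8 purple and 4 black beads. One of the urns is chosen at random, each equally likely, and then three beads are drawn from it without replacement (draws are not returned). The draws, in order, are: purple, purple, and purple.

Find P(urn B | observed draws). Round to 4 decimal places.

Compute the likelihood of the observed sequence for each case: P(data | urn A) = (6/12)(5/11)(4/10) = 1/11; P(data | urn B) = (8/12)(7/11)(6/10) = 14/55.
The prior-weighted likelihoods are 1/2 · 1/11 = 1/22, 1/2 · 14/55 = 7/55; summing to 19/110.
By Bayes' rule, P(urn B | data) = (7/55) / (19/110) = 14/19.

0.7368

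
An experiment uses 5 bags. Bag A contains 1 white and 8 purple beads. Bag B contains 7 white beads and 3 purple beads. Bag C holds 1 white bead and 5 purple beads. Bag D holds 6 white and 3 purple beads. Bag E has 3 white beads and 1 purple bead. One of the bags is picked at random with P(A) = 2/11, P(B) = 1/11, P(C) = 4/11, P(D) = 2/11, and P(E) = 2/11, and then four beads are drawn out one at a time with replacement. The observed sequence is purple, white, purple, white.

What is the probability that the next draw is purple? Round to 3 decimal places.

0.469

Under each hypothesis, the probability of the observed sequence is: P(data | bag A) = (8/9)(1/9)(8/9)(1/9) = 0.0097546; P(data | bag B) = (3/10)(7/10)(3/10)(7/10) = 0.0441; P(data | bag C) = (5/6)(1/6)(5/6)(1/6) = 0.01929; P(data | bag D) = (3/9)(6/9)(3/9)(6/9) = 0.049383; P(data | bag E) = (1/4)(3/4)(1/4)(3/4) = 0.035156.
Weighting by the prior gives 2/11 · 0.0097546 = 0.0017736, 1/11 · 0.0441 = 0.0040091, 4/11 · 0.01929 = 0.0070146, 2/11 · 0.049383 = 0.0089787, 2/11 · 0.035156 = 0.006392; these sum to 0.028168.
Normalising, the posterior is P(bag A | data) = 0.062964, P(bag B | data) = 0.14233, P(bag C | data) = 0.24903, P(bag D | data) = 0.31875, P(bag E | data) = 0.22693.
The predictive probability is P(purple next | data) = (8/9)(0.062964) + (3/10)(0.14233) + (5/6)(0.24903) + (1/3)(0.31875) + (1/4)(0.22693) = 0.46917.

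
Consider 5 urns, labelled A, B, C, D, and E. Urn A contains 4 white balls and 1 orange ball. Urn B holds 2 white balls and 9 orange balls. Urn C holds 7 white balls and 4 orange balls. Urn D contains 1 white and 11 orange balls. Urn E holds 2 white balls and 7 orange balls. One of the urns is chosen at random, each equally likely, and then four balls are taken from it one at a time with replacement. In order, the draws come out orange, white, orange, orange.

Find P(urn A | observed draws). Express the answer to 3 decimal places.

0.021

Compute the likelihood of the observed sequence for each case: P(data | urn A) = (1/5)(4/5)(1/5)(1/5) = 0.0064; P(data | urn B) = (9/11)(2/11)(9/11)(9/11) = 0.099583; P(data | urn C) = (4/11)(7/11)(4/11)(4/11) = 0.030599; P(data | urn D) = (11/12)(1/12)(11/12)(11/12) = 0.064188; P(data | urn E) = (7/9)(2/9)(7/9)(7/9) = 0.10456.
Weighting by the prior gives 1/5 · 0.0064 = 0.00128, 1/5 · 0.099583 = 0.019917, 1/5 · 0.030599 = 0.0061198, 1/5 · 0.064188 = 0.012838, 1/5 · 0.10456 = 0.020911; these sum to 0.061065.
By Bayes' rule, P(urn A | data) = (0.00128) / (0.061065) = 0.020961.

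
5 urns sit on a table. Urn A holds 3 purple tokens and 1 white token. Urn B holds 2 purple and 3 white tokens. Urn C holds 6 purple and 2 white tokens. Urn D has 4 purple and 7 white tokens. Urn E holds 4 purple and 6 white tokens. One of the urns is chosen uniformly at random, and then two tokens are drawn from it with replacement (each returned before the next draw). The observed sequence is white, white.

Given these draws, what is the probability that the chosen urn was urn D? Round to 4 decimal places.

0.3240

For each hypothesis, P(data | H) works out to: P(data | urn A) = (1/4)(1/4) = 0.0625; P(data | urn B) = (3/5)(3/5) = 0.36; P(data | urn C) = (2/8)(2/8) = 0.0625; P(data | urn D) = (7/11)(7/11) = 0.40496; P(data | urn E) = (6/10)(6/10) = 0.36.
Multiplying each by its prior: 1/5 · 0.0625 = 0.0125, 1/5 · 0.36 = 0.072, 1/5 · 0.0625 = 0.0125, 1/5 · 0.40496 = 0.080992, 1/5 · 0.36 = 0.072; these sum to 0.24999.
So P(urn D | data) = (0.080992) / (0.24999) = 0.32398.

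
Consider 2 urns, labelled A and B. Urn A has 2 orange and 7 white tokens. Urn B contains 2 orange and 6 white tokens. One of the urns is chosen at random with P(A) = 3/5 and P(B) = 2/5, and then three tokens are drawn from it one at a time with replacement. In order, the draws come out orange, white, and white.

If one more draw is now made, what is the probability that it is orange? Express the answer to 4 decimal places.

0.2336

Compute the likelihood of the observed sequence for each case: P(data | urn A) = (2/9)(7/9)(7/9) = 0.13443; P(data | urn B) = (2/8)(6/8)(6/8) = 0.14062.
The prior-weighted likelihoods are 3/5 · 0.13443 = 0.080658, 2/5 · 0.14062 = 0.05625; with total 0.13691.
Normalising, the posterior is P(urn A | data) = 0.58914, P(urn B | data) = 0.41086.
Averaging over the posterior, P(orange next | data) = (2/9)(0.58914) + (1/4)(0.41086) = 0.23363.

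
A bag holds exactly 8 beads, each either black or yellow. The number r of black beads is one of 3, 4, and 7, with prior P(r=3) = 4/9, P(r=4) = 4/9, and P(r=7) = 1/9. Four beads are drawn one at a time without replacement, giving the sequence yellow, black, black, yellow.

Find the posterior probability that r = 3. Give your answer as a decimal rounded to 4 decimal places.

0.4545

Compute the likelihood of the observed sequence for each case: P(data | r = 3) = (5/8)(3/7)(2/6)(4/5) = 1/14; P(data | r = 4) = (4/8)(4/7)(3/6)(3/5) = 3/35; P(data | r = 7) = (1/8)(7/7)(6/6)(0/5) = 0.
The prior-weighted likelihoods are 4/9 · 1/14 = 2/63, 4/9 · 3/35 = 4/105, 1/9 · 0 = 0; with total 22/315.
By Bayes' rule, P(r = 3 | data) = (2/63) / (22/315) = 5/11.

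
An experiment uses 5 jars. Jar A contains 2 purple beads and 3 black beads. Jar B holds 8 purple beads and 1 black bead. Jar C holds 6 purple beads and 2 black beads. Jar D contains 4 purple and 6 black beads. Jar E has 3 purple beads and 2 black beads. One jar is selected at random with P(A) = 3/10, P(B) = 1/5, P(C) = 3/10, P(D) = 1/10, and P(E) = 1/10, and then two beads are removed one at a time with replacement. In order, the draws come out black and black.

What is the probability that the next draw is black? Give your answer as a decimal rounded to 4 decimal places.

0.5395

For each hypothesis, P(data | H) works out to: P(data | jar A) = (3/5)(3/5) = 0.36; P(data | jar B) = (1/9)(1/9) = 0.012346; P(data | jar C) = (2/8)(2/8) = 0.0625; P(data | jar D) = (6/10)(6/10) = 0.36; P(data | jar E) = (2/5)(2/5) = 0.16.
Weighting by the prior gives 3/10 · 0.36 = 0.108, 1/5 · 0.012346 = 0.0024691, 3/10 · 0.0625 = 0.01875, 1/10 · 0.36 = 0.036, 1/10 · 0.16 = 0.016; these sum to 0.18122.
The posterior is then P(jar A | data) = 0.59596, P(jar B | data) = 0.013625, P(jar C | data) = 0.10347, P(jar D | data) = 0.19865, P(jar E | data) = 0.088291.
So P(black next | data) = Σ P(black next | H) P(H | data) = (3/5)(0.59596) + (1/9)(0.013625) + (1/4)(0.10347) + (3/5)(0.19865) + (2/5)(0.088291) = 0.53947.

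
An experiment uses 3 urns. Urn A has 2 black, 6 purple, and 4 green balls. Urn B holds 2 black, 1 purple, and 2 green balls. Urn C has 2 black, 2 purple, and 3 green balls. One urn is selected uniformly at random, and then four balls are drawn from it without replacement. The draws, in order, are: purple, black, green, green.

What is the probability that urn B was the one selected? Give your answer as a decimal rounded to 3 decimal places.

0.450

Compute the likelihood of the observed sequence for each case: P(data | urn A) = (6/12)(2/11)(4/10)(3/9) = 2/165; P(data | urn B) = (1/5)(2/4)(2/3)(1/2) = 1/30; P(data | urn C) = (2/7)(2/6)(3/5)(2/4) = 1/35.
Multiplying each by its prior: 1/3 · 2/165 = 2/495, 1/3 · 1/30 = 1/90, 1/3 · 1/35 = 1/105; with total 19/770.
By Bayes' rule, P(urn B | data) = (1/90) / (19/770) = 77/171.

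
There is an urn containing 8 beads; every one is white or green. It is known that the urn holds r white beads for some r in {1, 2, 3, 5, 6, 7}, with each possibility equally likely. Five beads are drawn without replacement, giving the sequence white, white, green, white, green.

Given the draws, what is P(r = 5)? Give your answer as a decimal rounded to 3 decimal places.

For each hypothesis, P(data | H) works out to: P(data | r = 1) = (1/8)(0/7) = 0; P(data | r = 2) = (2/8)(1/7)(6/6)(0/5) = 0; P(data | r = 3) = (3/8)(2/7)(5/6)(1/5)(4/4) = 1/56; P(data | r = 5) = (5/8)(4/7)(3/6)(3/5)(2/4) = 3/56; P(data | r = 6) = (6/8)(5/7)(2/6)(4/5)(1/4) = 1/28; P(data | r = 7) = (7/8)(6/7)(1/6)(5/5)(0/4) = 0.
Weighting by the prior gives 1/6 · 0 = 0, 1/6 · 0 = 0, 1/6 · 1/56 = 1/336, 1/6 · 3/56 = 1/112, 1/6 · 1/28 = 1/168, 1/6 · 0 = 0; summing to 1/56.
Therefore the posterior P(r = 5 | data) = (1/112) / (1/56) = 1/2.

0.500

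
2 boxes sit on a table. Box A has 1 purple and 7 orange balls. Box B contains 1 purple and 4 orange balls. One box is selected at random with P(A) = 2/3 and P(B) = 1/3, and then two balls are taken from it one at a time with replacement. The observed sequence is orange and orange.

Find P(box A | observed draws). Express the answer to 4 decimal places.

0.7052

Compute the likelihood of the observed sequence for each case: P(data | box A) = (7/8)(7/8) = 49/64; P(data | box B) = (4/5)(4/5) = 16/25.
Weighting by the prior gives 2/3 · 49/64 = 49/96, 1/3 · 16/25 = 16/75; with total 579/800.
So P(box A | data) = (49/96) / (579/800) = 1225/1737.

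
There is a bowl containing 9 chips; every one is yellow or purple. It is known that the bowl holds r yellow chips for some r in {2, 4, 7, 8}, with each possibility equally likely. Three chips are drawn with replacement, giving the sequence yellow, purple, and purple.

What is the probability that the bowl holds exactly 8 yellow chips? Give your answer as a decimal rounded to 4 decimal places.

0.0342

Compute the likelihood of the observed sequence for each case: P(data | r = 2) = (2/9)(7/9)(7/9) = 0.13443; P(data | r = 4) = (4/9)(5/9)(5/9) = 0.13717; P(data | r = 7) = (7/9)(2/9)(2/9) = 0.038409; P(data | r = 8) = (8/9)(1/9)(1/9) = 0.010974.
Weighting by the prior gives 1/4 · 0.13443 = 0.033608, 1/4 · 0.13717 = 0.034294, 1/4 · 0.038409 = 0.0096022, 1/4 · 0.010974 = 0.0027435; these sum to 0.080247.
Hence P(r = 8 | data) = (0.0027435) / (0.080247) = 0.034188.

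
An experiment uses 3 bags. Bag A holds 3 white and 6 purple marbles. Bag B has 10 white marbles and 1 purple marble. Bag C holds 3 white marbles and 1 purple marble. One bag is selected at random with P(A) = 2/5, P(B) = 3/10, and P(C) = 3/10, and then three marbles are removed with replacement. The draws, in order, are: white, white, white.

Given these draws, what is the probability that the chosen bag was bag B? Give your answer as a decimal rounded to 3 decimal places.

Under each hypothesis, the probability of the observed sequence is: P(data | bag A) = (3/9)(3/9)(3/9) = 0.037037; P(data | bag B) = (10/11)(10/11)(10/11) = 0.75131; P(data | bag C) = (3/4)(3/4)(3/4) = 0.42188.
The prior-weighted likelihoods are 2/5 · 0.037037 = 0.014815, 3/10 · 0.75131 = 0.22539, 3/10 · 0.42188 = 0.12656; these sum to 0.36677.
So P(bag B | data) = (0.22539) / (0.36677) = 0.61454.

0.615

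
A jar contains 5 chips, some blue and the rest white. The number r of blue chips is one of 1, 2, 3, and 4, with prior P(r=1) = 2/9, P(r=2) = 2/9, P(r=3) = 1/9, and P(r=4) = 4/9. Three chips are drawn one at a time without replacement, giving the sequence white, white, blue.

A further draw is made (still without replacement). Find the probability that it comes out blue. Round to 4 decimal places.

The likelihood of the observed sequence under each hypothesis: P(data | r = 1) = (4/5)(3/4)(1/3) = 1/5; P(data | r = 2) = (3/5)(2/4)(2/3) = 1/5; P(data | r = 3) = (2/5)(1/4)(3/3) = 1/10; P(data | r = 4) = (1/5)(0/4) = 0.
Multiplying each by its prior: 2/9 · 1/5 = 2/45, 2/9 · 1/5 = 2/45, 1/9 · 1/10 = 1/90, 4/9 · 0 = 0; with total 1/10.
Dividing through by the total gives posterior P(r = 1 | data) = 4/9, P(r = 2 | data) = 4/9, P(r = 3 | data) = 1/9, P(r = 4 | data) = 0.
So P(blue next | data) = Σ P(blue next | H) P(H | data) = (0)(4/9) + (1/2)(4/9) + (1)(1/9) = 1/3.

0.3333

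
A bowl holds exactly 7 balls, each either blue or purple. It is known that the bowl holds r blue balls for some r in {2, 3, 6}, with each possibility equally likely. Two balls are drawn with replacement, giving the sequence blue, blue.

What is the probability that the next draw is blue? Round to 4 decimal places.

For each hypothesis, P(data | H) works out to: P(data | r = 2) = (2/7)(2/7) = 4/49; P(data | r = 3) = (3/7)(3/7) = 9/49; P(data | r = 6) = (6/7)(6/7) = 36/49.
Multiplying each by its prior: 1/3 · 4/49 = 4/147, 1/3 · 9/49 = 3/49, 1/3 · 36/49 = 12/49; these sum to 1/3.
The posterior is then P(r = 2 | data) = 4/49, P(r = 3 | data) = 9/49, P(r = 6 | data) = 36/49.
So P(blue next | data) = Σ P(blue next | H) P(H | data) = (2/7)(4/49) + (3/7)(9/49) + (6/7)(36/49) = 251/343.

0.7318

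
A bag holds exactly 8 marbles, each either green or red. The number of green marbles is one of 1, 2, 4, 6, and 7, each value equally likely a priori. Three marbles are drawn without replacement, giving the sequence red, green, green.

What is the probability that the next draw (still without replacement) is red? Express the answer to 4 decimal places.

0.3259

The likelihood of the observed sequence under each hypothesis: P(data | r = 1) = (7/8)(1/7)(0/6) = 0; P(data | r = 2) = (6/8)(2/7)(1/6) = 1/28; P(data | r = 4) = (4/8)(4/7)(3/6) = 1/7; P(data | r = 6) = (2/8)(6/7)(5/6) = 5/28; P(data | r = 7) = (1/8)(7/7)(6/6) = 1/8.
Weighting by the prior gives 1/5 · 0 = 0, 1/5 · 1/28 = 1/140, 1/5 · 1/7 = 1/35, 1/5 · 5/28 = 1/28, 1/5 · 1/8 = 1/40; summing to 27/280.
Dividing through by the total gives posterior P(r = 1 | data) = 0, P(r = 2 | data) = 2/27, P(r = 4 | data) = 8/27, P(r = 6 | data) = 10/27, P(r = 7 | data) = 7/27.
The predictive probability is P(red next | data) = (1)(2/27) + (3/5)(8/27) + (1/5)(10/27) + (0)(7/27) = 44/135.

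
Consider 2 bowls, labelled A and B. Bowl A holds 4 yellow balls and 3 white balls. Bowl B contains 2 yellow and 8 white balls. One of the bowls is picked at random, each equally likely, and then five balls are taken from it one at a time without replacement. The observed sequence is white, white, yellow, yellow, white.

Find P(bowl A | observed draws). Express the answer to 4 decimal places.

0.5625

The likelihood of the observed sequence under each hypothesis: P(data | bowl A) = (3/7)(2/6)(4/5)(3/4)(1/3) = 1/35; P(data | bowl B) = (8/10)(7/9)(2/8)(1/7)(6/6) = 1/45.
The prior-weighted likelihoods are 1/2 · 1/35 = 1/70, 1/2 · 1/45 = 1/90; with total 8/315.
Therefore the posterior P(bowl A | data) = (1/70) / (8/315) = 9/16.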